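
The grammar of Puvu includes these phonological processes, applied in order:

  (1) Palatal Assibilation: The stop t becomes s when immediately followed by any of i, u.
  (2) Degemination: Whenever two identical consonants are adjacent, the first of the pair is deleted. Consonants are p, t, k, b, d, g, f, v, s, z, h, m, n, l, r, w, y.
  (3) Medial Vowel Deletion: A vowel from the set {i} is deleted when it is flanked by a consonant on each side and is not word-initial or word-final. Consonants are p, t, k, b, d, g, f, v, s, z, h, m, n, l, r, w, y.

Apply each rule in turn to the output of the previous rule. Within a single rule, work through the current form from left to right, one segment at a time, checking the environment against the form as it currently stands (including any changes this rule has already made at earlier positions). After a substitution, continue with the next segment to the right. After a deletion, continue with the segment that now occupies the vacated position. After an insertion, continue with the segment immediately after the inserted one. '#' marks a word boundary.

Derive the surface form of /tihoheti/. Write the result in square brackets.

(1) Palatal Assibilation: [tihoheti] → [sihohesi]
(2) Degemination: no change — [sihohesi]
(3) Medial Vowel Deletion: [sihohesi] → [shohesi]

[shohesi]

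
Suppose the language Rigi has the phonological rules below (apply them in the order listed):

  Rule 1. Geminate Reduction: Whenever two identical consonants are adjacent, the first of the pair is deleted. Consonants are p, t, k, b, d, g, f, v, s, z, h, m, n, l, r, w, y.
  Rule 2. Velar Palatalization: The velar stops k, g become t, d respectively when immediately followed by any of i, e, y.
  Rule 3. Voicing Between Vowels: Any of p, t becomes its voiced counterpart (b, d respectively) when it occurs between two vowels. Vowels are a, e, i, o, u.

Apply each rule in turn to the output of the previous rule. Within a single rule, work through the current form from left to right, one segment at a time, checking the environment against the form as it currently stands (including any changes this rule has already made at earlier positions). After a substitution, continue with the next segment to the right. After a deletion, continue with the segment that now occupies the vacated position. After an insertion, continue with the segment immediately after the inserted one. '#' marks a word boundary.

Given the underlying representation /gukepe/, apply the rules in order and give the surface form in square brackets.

Rule 1 Geminate Reduction: no change — [gukepe]
Rule 2 Velar Palatalization: [gukepe] → [gutepe]
Rule 3 Voicing Between Vowels: [gutepe] → [gudebe]

[gudebe]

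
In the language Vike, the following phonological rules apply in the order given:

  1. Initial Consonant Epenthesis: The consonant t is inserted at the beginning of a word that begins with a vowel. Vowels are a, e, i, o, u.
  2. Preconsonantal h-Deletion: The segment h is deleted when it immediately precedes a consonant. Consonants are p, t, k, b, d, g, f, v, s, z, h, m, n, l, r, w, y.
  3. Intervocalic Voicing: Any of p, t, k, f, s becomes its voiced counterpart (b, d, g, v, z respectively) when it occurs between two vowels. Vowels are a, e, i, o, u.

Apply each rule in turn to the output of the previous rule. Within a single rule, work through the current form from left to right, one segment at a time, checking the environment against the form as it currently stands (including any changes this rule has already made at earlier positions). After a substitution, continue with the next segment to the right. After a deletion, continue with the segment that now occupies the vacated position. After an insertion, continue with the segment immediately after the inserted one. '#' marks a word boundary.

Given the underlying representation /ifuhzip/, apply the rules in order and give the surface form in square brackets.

[tivuzip]

1 Initial Consonant Epenthesis: [ifuhzip] → [tifuhzip]
2 Preconsonantal h-Deletion: [tifuhzip] → [tifuzip]
3 Intervocalic Voicing: [tifuzip] → [tivuzip]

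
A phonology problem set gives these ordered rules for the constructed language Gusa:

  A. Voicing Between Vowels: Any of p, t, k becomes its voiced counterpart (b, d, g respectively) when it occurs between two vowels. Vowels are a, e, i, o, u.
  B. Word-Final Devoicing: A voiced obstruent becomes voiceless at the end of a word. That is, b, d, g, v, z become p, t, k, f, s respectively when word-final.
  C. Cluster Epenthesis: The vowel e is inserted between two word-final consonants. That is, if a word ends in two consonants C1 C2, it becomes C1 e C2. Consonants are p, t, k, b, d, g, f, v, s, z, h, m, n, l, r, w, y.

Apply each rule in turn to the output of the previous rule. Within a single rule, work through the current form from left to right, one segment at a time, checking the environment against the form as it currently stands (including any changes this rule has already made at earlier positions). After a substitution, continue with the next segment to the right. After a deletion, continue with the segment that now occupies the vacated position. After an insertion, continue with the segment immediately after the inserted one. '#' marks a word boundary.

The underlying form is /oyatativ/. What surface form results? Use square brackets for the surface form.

A Voicing Between Vowels: [oyatativ] → [oyadadiv]
B Word-Final Devoicing: [oyadadiv] → [oyadadif]
C Cluster Epenthesis: no change — [oyadadif]

[oyadadif]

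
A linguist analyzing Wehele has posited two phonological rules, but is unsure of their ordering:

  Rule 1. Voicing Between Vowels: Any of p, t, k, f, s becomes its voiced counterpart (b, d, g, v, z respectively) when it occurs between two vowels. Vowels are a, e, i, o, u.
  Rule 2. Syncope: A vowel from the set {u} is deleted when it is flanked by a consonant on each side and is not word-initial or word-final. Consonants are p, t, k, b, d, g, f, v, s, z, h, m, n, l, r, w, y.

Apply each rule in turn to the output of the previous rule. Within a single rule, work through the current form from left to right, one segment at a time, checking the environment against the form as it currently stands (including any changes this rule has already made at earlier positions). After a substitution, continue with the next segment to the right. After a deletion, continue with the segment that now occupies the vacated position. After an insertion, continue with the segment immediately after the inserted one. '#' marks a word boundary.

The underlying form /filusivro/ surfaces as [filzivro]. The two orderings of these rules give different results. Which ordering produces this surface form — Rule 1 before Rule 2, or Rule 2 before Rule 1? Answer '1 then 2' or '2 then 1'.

1 then 2

Order 1 then 2:
  1 Voicing Between Vowels: [filusivro] → [filuzivro]
  2 Syncope: [filuzivro] → [filzivro]
  result: [filzivro]
Order 2 then 1:
  2 Syncope: [filusivro] → [filsivro]
  1 Voicing Between Vowels: no change — [filsivro]
  result: [filsivro]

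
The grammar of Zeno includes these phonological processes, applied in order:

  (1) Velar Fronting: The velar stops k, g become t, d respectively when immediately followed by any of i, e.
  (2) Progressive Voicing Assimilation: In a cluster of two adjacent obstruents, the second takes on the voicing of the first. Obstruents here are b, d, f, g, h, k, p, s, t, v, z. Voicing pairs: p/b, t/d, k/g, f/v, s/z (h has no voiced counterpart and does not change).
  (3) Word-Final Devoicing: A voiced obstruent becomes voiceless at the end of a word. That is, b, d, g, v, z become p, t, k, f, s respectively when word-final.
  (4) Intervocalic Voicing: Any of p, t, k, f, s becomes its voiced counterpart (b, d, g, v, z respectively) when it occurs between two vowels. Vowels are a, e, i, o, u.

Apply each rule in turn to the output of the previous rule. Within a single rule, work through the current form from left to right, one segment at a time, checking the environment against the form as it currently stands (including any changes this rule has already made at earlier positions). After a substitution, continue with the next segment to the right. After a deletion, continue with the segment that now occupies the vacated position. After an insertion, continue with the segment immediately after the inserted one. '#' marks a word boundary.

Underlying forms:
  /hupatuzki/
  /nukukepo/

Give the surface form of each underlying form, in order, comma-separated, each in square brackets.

/hupatuzki/:
  (1) Velar Fronting: [hupatuzki] → [hupatuzti]
  (2) Progressive Voicing Assimilation: [hupatuzti] → [hupatuzdi]
  (3) Word-Final Devoicing: no change — [hupatuzdi]
  (4) Intervocalic Voicing: [hupatuzdi] → [hubaduzdi]
/nukukepo/:
  (1) Velar Fronting: [nukukepo] → [nukutepo]
  (2) Progressive Voicing Assimilation: no change — [nukutepo]
  (3) Word-Final Devoicing: no change — [nukutepo]
  (4) Intervocalic Voicing: [nukutepo] → [nugudebo]

[hubaduzdi], [nugudebo]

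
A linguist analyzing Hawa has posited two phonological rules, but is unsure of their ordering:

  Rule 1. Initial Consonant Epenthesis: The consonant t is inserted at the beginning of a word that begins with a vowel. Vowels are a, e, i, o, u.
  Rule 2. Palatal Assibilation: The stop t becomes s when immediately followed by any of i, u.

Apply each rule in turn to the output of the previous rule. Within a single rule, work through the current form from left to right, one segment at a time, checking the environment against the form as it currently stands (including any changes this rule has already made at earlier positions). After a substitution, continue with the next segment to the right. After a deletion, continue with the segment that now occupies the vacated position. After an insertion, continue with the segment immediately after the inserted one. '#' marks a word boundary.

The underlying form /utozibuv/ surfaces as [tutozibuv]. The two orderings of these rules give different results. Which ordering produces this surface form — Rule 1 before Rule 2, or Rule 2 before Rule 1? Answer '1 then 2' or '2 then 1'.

2 then 1

Order 1 then 2:
  1 Initial Consonant Epenthesis: [utozibuv] → [tutozibuv]
  2 Palatal Assibilation: [tutozibuv] → [sutozibuv]
  result: [sutozibuv]
Order 2 then 1:
  2 Palatal Assibilation: no change — [utozibuv]
  1 Initial Consonant Epenthesis: [utozibuv] → [tutozibuv]
  result: [tutozibuv]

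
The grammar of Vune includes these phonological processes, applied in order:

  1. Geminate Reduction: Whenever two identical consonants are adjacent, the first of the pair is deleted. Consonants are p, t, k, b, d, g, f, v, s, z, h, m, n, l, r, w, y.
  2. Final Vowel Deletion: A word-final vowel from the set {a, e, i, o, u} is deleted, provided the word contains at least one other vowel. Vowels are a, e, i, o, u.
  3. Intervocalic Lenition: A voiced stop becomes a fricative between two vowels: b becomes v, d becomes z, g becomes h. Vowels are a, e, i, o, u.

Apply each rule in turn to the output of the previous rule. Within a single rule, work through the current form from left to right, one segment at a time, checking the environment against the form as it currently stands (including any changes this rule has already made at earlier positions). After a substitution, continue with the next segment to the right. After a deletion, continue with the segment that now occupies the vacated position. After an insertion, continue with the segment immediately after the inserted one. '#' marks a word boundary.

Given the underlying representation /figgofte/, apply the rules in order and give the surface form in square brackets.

[fihoft]

1 Geminate Reduction: [figgofte] → [figofte]
2 Final Vowel Deletion: [figofte] → [figoft]
3 Intervocalic Lenition: [figoft] → [fihoft]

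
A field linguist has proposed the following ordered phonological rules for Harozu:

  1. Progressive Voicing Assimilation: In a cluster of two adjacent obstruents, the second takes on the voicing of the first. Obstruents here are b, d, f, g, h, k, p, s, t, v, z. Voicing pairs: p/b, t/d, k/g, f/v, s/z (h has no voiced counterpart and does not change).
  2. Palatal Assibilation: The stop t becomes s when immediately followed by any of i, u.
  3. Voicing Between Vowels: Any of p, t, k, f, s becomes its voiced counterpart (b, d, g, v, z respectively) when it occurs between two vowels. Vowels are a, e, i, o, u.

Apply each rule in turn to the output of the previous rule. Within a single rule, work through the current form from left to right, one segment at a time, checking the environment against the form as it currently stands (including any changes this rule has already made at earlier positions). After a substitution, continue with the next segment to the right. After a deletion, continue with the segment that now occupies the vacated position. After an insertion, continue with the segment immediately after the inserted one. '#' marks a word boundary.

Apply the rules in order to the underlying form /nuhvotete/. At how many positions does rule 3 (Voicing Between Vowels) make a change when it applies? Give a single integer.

1 Progressive Voicing Assimilation: [nuhvotete] → [nuhfotete]
2 Palatal Assibilation: no change — [nuhfotete]
3 Voicing Between Vowels: [nuhfotete] → [nuhfodede]
Rule 3 changed 2 position(s).

2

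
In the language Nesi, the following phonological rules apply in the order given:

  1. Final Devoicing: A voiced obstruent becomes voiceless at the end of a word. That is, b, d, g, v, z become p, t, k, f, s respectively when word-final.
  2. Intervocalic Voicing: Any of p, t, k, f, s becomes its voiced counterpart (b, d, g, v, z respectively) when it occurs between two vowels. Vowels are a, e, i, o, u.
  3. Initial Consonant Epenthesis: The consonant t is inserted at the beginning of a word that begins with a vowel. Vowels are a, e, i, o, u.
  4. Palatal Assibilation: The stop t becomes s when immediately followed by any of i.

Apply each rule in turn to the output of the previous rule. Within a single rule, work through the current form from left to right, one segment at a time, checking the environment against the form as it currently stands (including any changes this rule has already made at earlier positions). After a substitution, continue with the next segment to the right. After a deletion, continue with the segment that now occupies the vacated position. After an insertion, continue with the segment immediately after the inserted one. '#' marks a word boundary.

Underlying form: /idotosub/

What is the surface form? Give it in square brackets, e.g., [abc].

1 Final Devoicing: [idotosub] → [idotosup]
2 Intervocalic Voicing: [idotosup] → [idodozup]
3 Initial Consonant Epenthesis: [idodozup] → [tidodozup]
4 Palatal Assibilation: [tidodozup] → [sidodozup]

[sidodozup]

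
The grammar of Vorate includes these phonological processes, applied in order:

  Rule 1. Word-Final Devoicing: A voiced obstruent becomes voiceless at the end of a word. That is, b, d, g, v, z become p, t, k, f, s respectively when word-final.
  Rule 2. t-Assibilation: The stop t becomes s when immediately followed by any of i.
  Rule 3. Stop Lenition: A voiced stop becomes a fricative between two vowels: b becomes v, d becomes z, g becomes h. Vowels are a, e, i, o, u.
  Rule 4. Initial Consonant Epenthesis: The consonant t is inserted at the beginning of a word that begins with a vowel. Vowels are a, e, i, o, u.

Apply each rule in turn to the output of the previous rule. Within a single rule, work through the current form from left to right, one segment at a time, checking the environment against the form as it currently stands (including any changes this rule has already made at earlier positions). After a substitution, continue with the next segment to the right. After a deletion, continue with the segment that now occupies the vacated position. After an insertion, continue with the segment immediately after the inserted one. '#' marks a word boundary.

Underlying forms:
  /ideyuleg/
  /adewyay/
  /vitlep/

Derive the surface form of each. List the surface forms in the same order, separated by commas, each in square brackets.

/ideyuleg/:
  Rule 1 Word-Final Devoicing: [ideyuleg] → [ideyulek]
  Rule 2 t-Assibilation: no change — [ideyulek]
  Rule 3 Stop Lenition: [ideyulek] → [izeyulek]
  Rule 4 Initial Consonant Epenthesis: [izeyulek] → [tizeyulek]
/adewyay/:
  Rule 1 Word-Final Devoicing: no change — [adewyay]
  Rule 2 t-Assibilation: no change — [adewyay]
  Rule 3 Stop Lenition: [adewyay] → [azewyay]
  Rule 4 Initial Consonant Epenthesis: [azewyay] → [tazewyay]
/vitlep/:
  Rule 1 Word-Final Devoicing: no change — [vitlep]
  Rule 2 t-Assibilation: no change — [vitlep]
  Rule 3 Stop Lenition: no change — [vitlep]
  Rule 4 Initial Consonant Epenthesis: no change — [vitlep]

[tizeyulek], [tazewyay], [vitlep]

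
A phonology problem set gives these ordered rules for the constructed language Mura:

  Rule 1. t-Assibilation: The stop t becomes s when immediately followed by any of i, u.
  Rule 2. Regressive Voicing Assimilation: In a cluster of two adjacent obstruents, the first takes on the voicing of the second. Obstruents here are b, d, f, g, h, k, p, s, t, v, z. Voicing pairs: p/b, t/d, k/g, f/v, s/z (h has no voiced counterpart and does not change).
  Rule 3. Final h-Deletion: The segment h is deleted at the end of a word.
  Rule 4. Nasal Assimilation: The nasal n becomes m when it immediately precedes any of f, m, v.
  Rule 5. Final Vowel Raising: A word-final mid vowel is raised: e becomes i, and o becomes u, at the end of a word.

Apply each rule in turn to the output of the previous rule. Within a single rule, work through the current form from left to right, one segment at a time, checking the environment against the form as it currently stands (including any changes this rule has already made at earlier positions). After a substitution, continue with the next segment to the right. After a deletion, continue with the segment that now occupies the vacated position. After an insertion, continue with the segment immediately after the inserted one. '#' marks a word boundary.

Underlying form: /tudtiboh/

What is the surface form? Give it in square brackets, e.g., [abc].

[sutsibu]

Rule 1 t-Assibilation: [tudtiboh] → [sudsiboh]
Rule 2 Regressive Voicing Assimilation: [sudsiboh] → [sutsiboh]
Rule 3 Final h-Deletion: [sutsiboh] → [sutsibo]
Rule 4 Nasal Assimilation: no change — [sutsibo]
Rule 5 Final Vowel Raising: [sutsibo] → [sutsibu]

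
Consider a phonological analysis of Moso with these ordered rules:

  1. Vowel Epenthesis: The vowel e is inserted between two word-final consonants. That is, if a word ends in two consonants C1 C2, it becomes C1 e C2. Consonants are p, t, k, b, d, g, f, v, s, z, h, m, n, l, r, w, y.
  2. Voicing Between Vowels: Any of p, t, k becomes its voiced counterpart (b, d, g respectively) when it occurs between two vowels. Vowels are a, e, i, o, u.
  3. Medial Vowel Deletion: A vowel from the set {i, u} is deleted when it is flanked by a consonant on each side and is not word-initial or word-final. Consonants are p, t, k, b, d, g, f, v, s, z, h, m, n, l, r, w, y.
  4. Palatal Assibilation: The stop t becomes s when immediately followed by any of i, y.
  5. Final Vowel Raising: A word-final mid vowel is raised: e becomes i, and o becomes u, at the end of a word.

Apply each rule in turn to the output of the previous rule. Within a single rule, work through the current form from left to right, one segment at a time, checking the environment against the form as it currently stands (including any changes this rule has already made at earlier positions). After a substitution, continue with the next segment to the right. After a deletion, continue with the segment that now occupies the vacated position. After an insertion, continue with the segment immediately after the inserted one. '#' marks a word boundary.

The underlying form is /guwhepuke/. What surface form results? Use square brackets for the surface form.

1 Vowel Epenthesis: no change — [guwhepuke]
2 Voicing Between Vowels: [guwhepuke] → [guwhebuge]
3 Medial Vowel Deletion: [guwhebuge] → [gwhebge]
4 Palatal Assibilation: no change — [gwhebge]
5 Final Vowel Raising: [gwhebge] → [gwhebgi]

[gwhebgi]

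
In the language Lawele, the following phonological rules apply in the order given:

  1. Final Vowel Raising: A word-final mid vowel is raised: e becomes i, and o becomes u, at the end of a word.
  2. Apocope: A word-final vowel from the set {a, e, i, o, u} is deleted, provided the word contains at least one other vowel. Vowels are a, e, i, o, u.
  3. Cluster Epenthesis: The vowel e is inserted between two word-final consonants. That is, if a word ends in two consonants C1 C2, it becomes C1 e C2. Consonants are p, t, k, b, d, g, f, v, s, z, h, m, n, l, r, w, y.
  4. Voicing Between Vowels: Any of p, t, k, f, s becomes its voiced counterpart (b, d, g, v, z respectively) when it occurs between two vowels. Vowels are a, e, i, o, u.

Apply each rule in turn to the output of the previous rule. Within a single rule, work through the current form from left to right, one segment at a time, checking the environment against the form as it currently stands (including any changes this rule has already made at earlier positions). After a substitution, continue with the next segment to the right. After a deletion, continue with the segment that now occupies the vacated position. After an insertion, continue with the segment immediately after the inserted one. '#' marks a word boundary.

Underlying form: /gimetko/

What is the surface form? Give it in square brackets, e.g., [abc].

[gimedek]

1 Final Vowel Raising: [gimetko] → [gimetku]
2 Apocope: [gimetku] → [gimetk]
3 Cluster Epenthesis: [gimetk] → [gimetek]
4 Voicing Between Vowels: [gimetek] → [gimedek]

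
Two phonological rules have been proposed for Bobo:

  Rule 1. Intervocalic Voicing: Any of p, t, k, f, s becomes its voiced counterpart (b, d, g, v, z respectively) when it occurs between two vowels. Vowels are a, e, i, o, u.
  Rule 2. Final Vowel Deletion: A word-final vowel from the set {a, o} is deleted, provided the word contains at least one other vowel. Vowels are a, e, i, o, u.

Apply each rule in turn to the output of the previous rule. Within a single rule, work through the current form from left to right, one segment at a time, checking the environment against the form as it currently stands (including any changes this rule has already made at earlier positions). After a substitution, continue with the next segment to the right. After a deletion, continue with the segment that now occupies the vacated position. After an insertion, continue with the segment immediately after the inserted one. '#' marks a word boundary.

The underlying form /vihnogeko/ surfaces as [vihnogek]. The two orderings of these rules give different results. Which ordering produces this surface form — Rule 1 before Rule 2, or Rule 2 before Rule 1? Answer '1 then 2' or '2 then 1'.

Order 1 then 2:
  1 Intervocalic Voicing: [vihnogeko] → [vihnogego]
  2 Final Vowel Deletion: [vihnogego] → [vihnogeg]
  result: [vihnogeg]
Order 2 then 1:
  2 Final Vowel Deletion: [vihnogeko] → [vihnogek]
  1 Intervocalic Voicing: no change — [vihnogek]
  result: [vihnogek]

2 then 1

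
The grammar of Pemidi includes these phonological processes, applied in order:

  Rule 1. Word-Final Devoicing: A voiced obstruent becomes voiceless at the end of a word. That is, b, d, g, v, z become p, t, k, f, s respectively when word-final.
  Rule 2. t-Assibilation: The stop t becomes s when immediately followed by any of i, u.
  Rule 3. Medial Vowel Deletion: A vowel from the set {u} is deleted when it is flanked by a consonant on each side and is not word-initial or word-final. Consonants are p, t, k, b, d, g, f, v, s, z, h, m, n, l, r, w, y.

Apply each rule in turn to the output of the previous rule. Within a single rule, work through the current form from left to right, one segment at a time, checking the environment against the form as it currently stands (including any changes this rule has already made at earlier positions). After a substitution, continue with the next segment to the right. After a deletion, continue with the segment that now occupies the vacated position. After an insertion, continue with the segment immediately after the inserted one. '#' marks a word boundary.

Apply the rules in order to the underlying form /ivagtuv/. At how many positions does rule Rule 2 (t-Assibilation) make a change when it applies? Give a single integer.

Rule 1 Word-Final Devoicing: [ivagtuv] → [ivagtuf]
Rule 2 t-Assibilation: [ivagtuf] → [ivagsuf]
Rule 3 Medial Vowel Deletion: [ivagsuf] → [ivagsf]
Rule Rule 2 changed 1 position(s).

1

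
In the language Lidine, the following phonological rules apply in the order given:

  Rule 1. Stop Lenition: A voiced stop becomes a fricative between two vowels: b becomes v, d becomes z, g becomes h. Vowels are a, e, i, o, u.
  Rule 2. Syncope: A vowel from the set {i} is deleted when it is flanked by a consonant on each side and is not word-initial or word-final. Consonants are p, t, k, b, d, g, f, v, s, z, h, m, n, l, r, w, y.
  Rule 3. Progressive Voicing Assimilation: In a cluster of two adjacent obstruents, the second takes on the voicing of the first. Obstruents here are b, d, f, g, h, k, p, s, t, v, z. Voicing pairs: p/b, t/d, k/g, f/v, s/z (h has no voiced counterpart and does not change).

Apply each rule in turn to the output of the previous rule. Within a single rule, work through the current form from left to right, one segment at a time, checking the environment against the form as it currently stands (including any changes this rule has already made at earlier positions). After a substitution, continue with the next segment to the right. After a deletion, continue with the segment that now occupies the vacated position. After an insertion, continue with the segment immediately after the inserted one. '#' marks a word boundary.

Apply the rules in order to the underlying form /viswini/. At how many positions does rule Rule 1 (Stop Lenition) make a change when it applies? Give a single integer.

Rule 1 Stop Lenition: no change — [viswini]
Rule 2 Syncope: [viswini] → [vswni]
Rule 3 Progressive Voicing Assimilation: [vswni] → [vzwni]
Rule Rule 1 changed 0 position(s).

0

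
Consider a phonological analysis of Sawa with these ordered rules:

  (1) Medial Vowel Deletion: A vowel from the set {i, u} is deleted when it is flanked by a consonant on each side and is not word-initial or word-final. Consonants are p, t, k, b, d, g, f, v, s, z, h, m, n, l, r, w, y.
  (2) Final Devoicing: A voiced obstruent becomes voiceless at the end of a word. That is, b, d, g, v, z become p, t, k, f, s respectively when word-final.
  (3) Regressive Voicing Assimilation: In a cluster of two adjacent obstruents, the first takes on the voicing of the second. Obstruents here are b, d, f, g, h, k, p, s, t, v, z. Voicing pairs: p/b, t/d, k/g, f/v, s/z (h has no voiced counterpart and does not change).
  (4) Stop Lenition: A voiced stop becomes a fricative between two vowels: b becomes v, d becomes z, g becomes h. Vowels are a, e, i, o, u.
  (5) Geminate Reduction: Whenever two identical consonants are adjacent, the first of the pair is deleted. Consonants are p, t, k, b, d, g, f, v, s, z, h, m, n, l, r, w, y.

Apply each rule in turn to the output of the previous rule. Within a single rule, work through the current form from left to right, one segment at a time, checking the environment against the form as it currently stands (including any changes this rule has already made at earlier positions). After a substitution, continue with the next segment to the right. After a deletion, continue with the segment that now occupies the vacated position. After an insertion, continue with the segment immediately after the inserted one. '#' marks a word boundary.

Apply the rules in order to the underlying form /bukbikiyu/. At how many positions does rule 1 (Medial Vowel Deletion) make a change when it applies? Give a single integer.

3

(1) Medial Vowel Deletion: [bukbikiyu] → [bkbkyu]
(2) Final Devoicing: no change — [bkbkyu]
(3) Regressive Voicing Assimilation: [bkbkyu] → [pgpkyu]
(4) Stop Lenition: no change — [pgpkyu]
(5) Geminate Reduction: no change — [pgpkyu]
Rule 1 changed 3 position(s).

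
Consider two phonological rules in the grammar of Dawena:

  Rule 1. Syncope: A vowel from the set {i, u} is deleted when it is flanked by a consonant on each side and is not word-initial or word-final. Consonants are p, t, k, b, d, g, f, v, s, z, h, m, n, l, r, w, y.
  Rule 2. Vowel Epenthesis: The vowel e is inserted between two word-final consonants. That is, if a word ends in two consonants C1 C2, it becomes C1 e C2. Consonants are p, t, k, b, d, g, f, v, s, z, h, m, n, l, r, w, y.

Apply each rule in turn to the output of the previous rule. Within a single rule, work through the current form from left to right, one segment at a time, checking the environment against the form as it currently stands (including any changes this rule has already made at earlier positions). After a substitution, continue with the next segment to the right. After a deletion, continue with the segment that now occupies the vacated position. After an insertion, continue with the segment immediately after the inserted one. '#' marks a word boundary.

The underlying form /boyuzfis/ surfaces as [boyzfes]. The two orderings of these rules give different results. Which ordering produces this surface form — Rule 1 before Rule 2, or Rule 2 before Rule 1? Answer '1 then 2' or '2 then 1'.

1 then 2

Order 1 then 2:
  1 Syncope: [boyuzfis] → [boyzfs]
  2 Vowel Epenthesis: [boyzfs] → [boyzfes]
  result: [boyzfes]
Order 2 then 1:
  2 Vowel Epenthesis: no change — [boyuzfis]
  1 Syncope: [boyuzfis] → [boyzfs]
  result: [boyzfs]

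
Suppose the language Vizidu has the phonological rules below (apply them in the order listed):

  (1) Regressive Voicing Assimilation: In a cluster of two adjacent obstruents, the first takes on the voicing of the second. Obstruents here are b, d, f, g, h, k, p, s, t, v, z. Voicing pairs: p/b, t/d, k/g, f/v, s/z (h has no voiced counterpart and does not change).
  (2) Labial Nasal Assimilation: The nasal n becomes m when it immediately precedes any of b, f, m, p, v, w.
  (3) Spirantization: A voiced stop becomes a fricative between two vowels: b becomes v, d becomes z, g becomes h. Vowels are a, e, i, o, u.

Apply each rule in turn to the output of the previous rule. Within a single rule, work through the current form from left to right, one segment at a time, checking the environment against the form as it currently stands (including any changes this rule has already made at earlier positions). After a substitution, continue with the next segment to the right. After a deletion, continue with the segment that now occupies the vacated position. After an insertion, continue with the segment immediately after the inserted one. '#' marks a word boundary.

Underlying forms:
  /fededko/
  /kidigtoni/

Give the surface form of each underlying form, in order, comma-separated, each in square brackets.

/fededko/:
  (1) Regressive Voicing Assimilation: [fededko] → [fedetko]
  (2) Labial Nasal Assimilation: no change — [fedetko]
  (3) Spirantization: [fedetko] → [fezetko]
/kidigtoni/:
  (1) Regressive Voicing Assimilation: [kidigtoni] → [kidiktoni]
  (2) Labial Nasal Assimilation: no change — [kidiktoni]
  (3) Spirantization: [kidiktoni] → [kiziktoni]

[fezetko], [kiziktoni]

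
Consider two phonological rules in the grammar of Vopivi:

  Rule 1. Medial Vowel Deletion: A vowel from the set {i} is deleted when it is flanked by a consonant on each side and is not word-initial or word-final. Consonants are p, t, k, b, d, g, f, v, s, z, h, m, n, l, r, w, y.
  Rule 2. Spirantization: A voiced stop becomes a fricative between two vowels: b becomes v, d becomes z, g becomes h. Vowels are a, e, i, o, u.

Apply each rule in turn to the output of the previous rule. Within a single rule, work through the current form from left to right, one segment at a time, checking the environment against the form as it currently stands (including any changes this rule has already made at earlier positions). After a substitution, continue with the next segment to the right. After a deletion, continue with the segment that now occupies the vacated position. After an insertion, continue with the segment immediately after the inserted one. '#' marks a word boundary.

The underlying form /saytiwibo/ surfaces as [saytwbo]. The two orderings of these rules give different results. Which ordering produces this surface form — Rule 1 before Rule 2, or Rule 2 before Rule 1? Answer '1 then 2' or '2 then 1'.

1 then 2

Order 1 then 2:
  1 Medial Vowel Deletion: [saytiwibo] → [saytwbo]
  2 Spirantization: no change — [saytwbo]
  result: [saytwbo]
Order 2 then 1:
  2 Spirantization: [saytiwibo] → [saytiwivo]
  1 Medial Vowel Deletion: [saytiwivo] → [saytwvo]
  result: [saytwvo]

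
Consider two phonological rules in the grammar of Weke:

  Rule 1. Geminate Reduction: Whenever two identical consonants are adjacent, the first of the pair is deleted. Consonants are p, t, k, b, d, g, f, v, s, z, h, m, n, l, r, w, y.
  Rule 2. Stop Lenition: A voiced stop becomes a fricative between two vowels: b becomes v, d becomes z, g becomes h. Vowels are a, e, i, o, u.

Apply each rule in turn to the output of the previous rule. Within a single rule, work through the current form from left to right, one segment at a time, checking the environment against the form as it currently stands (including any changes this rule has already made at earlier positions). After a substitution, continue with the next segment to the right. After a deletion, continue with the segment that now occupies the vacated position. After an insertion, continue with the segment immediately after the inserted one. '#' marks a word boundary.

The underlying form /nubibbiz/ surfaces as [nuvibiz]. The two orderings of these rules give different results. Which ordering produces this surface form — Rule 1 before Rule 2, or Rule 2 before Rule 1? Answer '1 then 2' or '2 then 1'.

Order 1 then 2:
  1 Geminate Reduction: [nubibbiz] → [nubibiz]
  2 Stop Lenition: [nubibiz] → [nuviviz]
  result: [nuviviz]
Order 2 then 1:
  2 Stop Lenition: [nubibbiz] → [nuvibbiz]
  1 Geminate Reduction: [nuvibbiz] → [nuvibiz]
  result: [nuvibiz]

2 then 1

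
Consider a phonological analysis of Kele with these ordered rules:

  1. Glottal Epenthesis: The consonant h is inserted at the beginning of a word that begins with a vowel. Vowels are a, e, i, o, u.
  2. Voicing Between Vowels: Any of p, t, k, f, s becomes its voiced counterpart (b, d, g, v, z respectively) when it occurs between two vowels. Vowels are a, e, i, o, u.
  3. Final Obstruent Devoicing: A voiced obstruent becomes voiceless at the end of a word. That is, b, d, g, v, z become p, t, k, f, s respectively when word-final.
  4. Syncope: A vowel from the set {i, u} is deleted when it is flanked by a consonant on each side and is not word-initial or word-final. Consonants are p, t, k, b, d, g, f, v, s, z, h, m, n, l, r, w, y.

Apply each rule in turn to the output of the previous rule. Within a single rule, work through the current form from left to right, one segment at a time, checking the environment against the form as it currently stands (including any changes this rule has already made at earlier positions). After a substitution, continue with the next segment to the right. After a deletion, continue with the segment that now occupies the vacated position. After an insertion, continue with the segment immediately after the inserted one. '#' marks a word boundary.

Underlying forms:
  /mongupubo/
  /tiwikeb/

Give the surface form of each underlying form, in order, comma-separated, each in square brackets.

/mongupubo/:
  1 Glottal Epenthesis: no change — [mongupubo]
  2 Voicing Between Vowels: [mongupubo] → [mongububo]
  3 Final Obstruent Devoicing: no change — [mongububo]
  4 Syncope: [mongububo] → [mongbbo]
/tiwikeb/:
  1 Glottal Epenthesis: no change — [tiwikeb]
  2 Voicing Between Vowels: [tiwikeb] → [tiwigeb]
  3 Final Obstruent Devoicing: [tiwigeb] → [tiwigep]
  4 Syncope: [tiwigep] → [twgep]

[mongbbo], [twgep]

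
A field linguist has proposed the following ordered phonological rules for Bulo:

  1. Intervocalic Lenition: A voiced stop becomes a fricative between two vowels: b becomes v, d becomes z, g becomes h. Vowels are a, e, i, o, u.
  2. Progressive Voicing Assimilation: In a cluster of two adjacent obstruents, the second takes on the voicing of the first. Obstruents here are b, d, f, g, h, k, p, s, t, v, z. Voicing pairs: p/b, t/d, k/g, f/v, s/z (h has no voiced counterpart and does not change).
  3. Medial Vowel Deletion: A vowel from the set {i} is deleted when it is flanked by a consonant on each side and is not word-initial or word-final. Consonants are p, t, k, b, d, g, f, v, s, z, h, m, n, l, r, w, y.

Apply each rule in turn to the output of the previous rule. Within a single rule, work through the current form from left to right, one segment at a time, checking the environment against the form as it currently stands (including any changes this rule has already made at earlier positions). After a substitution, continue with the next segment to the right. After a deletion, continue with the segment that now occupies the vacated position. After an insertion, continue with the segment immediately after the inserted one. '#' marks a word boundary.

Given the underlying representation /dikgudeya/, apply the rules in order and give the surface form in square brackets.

[dkkuzeya]

1 Intervocalic Lenition: [dikgudeya] → [dikguzeya]
2 Progressive Voicing Assimilation: [dikguzeya] → [dikkuzeya]
3 Medial Vowel Deletion: [dikkuzeya] → [dkkuzeya]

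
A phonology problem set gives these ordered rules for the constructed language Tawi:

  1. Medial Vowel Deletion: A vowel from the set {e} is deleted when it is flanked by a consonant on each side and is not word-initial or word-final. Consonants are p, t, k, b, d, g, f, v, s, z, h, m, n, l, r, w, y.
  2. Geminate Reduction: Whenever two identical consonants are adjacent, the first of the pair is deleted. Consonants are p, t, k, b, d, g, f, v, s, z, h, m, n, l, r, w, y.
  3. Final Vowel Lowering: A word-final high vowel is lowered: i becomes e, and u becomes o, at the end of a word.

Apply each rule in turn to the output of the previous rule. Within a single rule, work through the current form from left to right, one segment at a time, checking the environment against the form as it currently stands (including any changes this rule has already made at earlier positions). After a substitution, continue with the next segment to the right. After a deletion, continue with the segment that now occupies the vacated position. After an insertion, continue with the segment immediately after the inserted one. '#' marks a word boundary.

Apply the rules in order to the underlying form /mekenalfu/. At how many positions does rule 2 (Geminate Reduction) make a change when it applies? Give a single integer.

0

1 Medial Vowel Deletion: [mekenalfu] → [mknalfu]
2 Geminate Reduction: no change — [mknalfu]
3 Final Vowel Lowering: [mknalfu] → [mknalfo]
Rule 2 changed 0 position(s).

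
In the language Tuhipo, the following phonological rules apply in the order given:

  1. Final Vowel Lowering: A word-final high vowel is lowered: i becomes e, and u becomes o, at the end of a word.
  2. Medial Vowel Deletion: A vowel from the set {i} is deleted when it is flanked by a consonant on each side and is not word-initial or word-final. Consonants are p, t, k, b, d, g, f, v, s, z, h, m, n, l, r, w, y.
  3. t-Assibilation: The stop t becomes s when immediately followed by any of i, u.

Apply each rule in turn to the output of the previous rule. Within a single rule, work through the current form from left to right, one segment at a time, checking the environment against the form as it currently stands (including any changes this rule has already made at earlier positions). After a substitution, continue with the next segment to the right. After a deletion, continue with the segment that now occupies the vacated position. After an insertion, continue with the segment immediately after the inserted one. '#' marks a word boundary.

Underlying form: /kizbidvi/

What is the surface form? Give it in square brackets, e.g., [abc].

[kzbdve]

1 Final Vowel Lowering: [kizbidvi] → [kizbidve]
2 Medial Vowel Deletion: [kizbidve] → [kzbdve]
3 t-Assibilation: no change — [kzbdve]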